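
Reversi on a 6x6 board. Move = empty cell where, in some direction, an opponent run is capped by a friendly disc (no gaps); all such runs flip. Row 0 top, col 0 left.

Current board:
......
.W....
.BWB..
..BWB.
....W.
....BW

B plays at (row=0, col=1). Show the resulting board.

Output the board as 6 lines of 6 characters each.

Place B at (0,1); scan 8 dirs for brackets.
Dir NW: edge -> no flip
Dir N: edge -> no flip
Dir NE: edge -> no flip
Dir W: first cell '.' (not opp) -> no flip
Dir E: first cell '.' (not opp) -> no flip
Dir SW: first cell '.' (not opp) -> no flip
Dir S: opp run (1,1) capped by B -> flip
Dir SE: first cell '.' (not opp) -> no flip
All flips: (1,1)

Answer: .B....
.B....
.BWB..
..BWB.
....W.
....BW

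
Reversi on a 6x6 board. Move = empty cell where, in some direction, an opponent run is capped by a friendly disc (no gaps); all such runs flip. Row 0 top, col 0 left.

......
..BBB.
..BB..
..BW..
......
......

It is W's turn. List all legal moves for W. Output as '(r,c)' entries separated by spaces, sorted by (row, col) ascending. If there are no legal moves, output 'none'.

(0,1): no bracket -> illegal
(0,2): no bracket -> illegal
(0,3): flips 2 -> legal
(0,4): no bracket -> illegal
(0,5): no bracket -> illegal
(1,1): flips 1 -> legal
(1,5): no bracket -> illegal
(2,1): no bracket -> illegal
(2,4): no bracket -> illegal
(2,5): no bracket -> illegal
(3,1): flips 1 -> legal
(3,4): no bracket -> illegal
(4,1): no bracket -> illegal
(4,2): no bracket -> illegal
(4,3): no bracket -> illegal

Answer: (0,3) (1,1) (3,1)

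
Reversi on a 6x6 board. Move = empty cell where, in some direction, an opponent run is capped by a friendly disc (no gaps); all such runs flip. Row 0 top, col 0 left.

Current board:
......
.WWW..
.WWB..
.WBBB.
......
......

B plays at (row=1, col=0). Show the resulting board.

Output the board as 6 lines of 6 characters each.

Place B at (1,0); scan 8 dirs for brackets.
Dir NW: edge -> no flip
Dir N: first cell '.' (not opp) -> no flip
Dir NE: first cell '.' (not opp) -> no flip
Dir W: edge -> no flip
Dir E: opp run (1,1) (1,2) (1,3), next='.' -> no flip
Dir SW: edge -> no flip
Dir S: first cell '.' (not opp) -> no flip
Dir SE: opp run (2,1) capped by B -> flip
All flips: (2,1)

Answer: ......
BWWW..
.BWB..
.WBBB.
......
......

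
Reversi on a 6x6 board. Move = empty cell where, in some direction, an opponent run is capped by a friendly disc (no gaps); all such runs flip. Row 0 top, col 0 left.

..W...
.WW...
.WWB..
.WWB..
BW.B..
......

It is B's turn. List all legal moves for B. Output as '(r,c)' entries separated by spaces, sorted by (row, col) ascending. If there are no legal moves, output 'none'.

(0,0): flips 2 -> legal
(0,1): flips 1 -> legal
(0,3): no bracket -> illegal
(1,0): flips 2 -> legal
(1,3): flips 2 -> legal
(2,0): flips 2 -> legal
(3,0): flips 2 -> legal
(4,2): flips 1 -> legal
(5,0): flips 2 -> legal
(5,1): no bracket -> illegal
(5,2): no bracket -> illegal

Answer: (0,0) (0,1) (1,0) (1,3) (2,0) (3,0) (4,2) (5,0)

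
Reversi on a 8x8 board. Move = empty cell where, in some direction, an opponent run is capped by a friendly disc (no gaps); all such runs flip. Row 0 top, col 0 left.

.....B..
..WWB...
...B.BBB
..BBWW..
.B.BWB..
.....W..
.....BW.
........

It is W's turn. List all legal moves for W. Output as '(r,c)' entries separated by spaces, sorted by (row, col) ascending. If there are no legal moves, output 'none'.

Answer: (1,5) (1,6) (1,7) (2,2) (3,1) (4,2) (4,6) (5,2) (5,3) (5,6) (6,4) (7,5)

Derivation:
(0,3): no bracket -> illegal
(0,4): no bracket -> illegal
(0,6): no bracket -> illegal
(1,5): flips 2 -> legal
(1,6): flips 1 -> legal
(1,7): flips 1 -> legal
(2,1): no bracket -> illegal
(2,2): flips 1 -> legal
(2,4): no bracket -> illegal
(3,0): no bracket -> illegal
(3,1): flips 2 -> legal
(3,6): no bracket -> illegal
(3,7): no bracket -> illegal
(4,0): no bracket -> illegal
(4,2): flips 1 -> legal
(4,6): flips 1 -> legal
(5,0): no bracket -> illegal
(5,1): no bracket -> illegal
(5,2): flips 1 -> legal
(5,3): flips 3 -> legal
(5,4): no bracket -> illegal
(5,6): flips 1 -> legal
(6,4): flips 1 -> legal
(7,4): no bracket -> illegal
(7,5): flips 1 -> legal
(7,6): no bracket -> illegal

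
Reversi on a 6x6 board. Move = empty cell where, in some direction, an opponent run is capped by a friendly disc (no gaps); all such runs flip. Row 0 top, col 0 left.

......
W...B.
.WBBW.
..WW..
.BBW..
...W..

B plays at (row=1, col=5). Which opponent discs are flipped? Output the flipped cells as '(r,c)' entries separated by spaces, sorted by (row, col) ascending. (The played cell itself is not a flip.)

Answer: (2,4) (3,3)

Derivation:
Dir NW: first cell '.' (not opp) -> no flip
Dir N: first cell '.' (not opp) -> no flip
Dir NE: edge -> no flip
Dir W: first cell 'B' (not opp) -> no flip
Dir E: edge -> no flip
Dir SW: opp run (2,4) (3,3) capped by B -> flip
Dir S: first cell '.' (not opp) -> no flip
Dir SE: edge -> no flip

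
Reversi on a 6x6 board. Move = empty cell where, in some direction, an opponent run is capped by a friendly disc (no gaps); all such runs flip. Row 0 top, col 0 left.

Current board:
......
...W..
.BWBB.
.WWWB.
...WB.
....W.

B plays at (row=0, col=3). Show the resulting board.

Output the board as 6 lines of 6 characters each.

Place B at (0,3); scan 8 dirs for brackets.
Dir NW: edge -> no flip
Dir N: edge -> no flip
Dir NE: edge -> no flip
Dir W: first cell '.' (not opp) -> no flip
Dir E: first cell '.' (not opp) -> no flip
Dir SW: first cell '.' (not opp) -> no flip
Dir S: opp run (1,3) capped by B -> flip
Dir SE: first cell '.' (not opp) -> no flip
All flips: (1,3)

Answer: ...B..
...B..
.BWBB.
.WWWB.
...WB.
....W.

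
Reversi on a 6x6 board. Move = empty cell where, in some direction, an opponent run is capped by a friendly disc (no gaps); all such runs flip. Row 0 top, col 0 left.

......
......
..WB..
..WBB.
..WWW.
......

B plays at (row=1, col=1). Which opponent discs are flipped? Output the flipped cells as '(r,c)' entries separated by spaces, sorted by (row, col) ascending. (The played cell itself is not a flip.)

Answer: (2,2)

Derivation:
Dir NW: first cell '.' (not opp) -> no flip
Dir N: first cell '.' (not opp) -> no flip
Dir NE: first cell '.' (not opp) -> no flip
Dir W: first cell '.' (not opp) -> no flip
Dir E: first cell '.' (not opp) -> no flip
Dir SW: first cell '.' (not opp) -> no flip
Dir S: first cell '.' (not opp) -> no flip
Dir SE: opp run (2,2) capped by B -> flip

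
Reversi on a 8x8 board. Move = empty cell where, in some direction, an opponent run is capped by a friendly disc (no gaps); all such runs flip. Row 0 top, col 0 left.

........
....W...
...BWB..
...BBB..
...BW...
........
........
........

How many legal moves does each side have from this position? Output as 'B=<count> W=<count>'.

Answer: B=9 W=6

Derivation:
-- B to move --
(0,3): flips 1 -> legal
(0,4): flips 2 -> legal
(0,5): flips 1 -> legal
(1,3): flips 1 -> legal
(1,5): flips 1 -> legal
(4,5): flips 1 -> legal
(5,3): flips 1 -> legal
(5,4): flips 1 -> legal
(5,5): flips 1 -> legal
B mobility = 9
-- W to move --
(1,2): no bracket -> illegal
(1,3): no bracket -> illegal
(1,5): no bracket -> illegal
(1,6): no bracket -> illegal
(2,2): flips 2 -> legal
(2,6): flips 2 -> legal
(3,2): flips 1 -> legal
(3,6): flips 1 -> legal
(4,2): flips 2 -> legal
(4,5): no bracket -> illegal
(4,6): flips 1 -> legal
(5,2): no bracket -> illegal
(5,3): no bracket -> illegal
(5,4): no bracket -> illegal
W mobility = 6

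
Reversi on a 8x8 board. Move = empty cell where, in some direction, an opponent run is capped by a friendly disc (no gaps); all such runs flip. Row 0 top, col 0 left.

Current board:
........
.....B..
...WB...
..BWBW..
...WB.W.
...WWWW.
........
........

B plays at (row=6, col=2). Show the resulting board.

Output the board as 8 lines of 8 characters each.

Answer: ........
.....B..
...WB...
..BWBW..
...WB.W.
...BWWW.
..B.....
........

Derivation:
Place B at (6,2); scan 8 dirs for brackets.
Dir NW: first cell '.' (not opp) -> no flip
Dir N: first cell '.' (not opp) -> no flip
Dir NE: opp run (5,3) capped by B -> flip
Dir W: first cell '.' (not opp) -> no flip
Dir E: first cell '.' (not opp) -> no flip
Dir SW: first cell '.' (not opp) -> no flip
Dir S: first cell '.' (not opp) -> no flip
Dir SE: first cell '.' (not opp) -> no flip
All flips: (5,3)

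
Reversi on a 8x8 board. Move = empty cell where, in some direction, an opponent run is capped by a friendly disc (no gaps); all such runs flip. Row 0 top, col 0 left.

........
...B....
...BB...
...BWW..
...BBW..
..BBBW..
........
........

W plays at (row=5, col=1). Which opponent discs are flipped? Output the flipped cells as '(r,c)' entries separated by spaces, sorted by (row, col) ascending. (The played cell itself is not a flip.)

Answer: (5,2) (5,3) (5,4)

Derivation:
Dir NW: first cell '.' (not opp) -> no flip
Dir N: first cell '.' (not opp) -> no flip
Dir NE: first cell '.' (not opp) -> no flip
Dir W: first cell '.' (not opp) -> no flip
Dir E: opp run (5,2) (5,3) (5,4) capped by W -> flip
Dir SW: first cell '.' (not opp) -> no flip
Dir S: first cell '.' (not opp) -> no flip
Dir SE: first cell '.' (not opp) -> no flip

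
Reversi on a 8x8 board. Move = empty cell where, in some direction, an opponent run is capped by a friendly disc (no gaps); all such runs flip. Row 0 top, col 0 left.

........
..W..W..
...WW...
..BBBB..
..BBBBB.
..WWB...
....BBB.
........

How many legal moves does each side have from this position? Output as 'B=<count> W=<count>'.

Answer: B=8 W=11

Derivation:
-- B to move --
(0,1): flips 2 -> legal
(0,2): no bracket -> illegal
(0,3): no bracket -> illegal
(0,4): no bracket -> illegal
(0,5): no bracket -> illegal
(0,6): flips 2 -> legal
(1,1): no bracket -> illegal
(1,3): flips 2 -> legal
(1,4): flips 2 -> legal
(1,6): no bracket -> illegal
(2,1): no bracket -> illegal
(2,2): no bracket -> illegal
(2,5): no bracket -> illegal
(2,6): no bracket -> illegal
(4,1): no bracket -> illegal
(5,1): flips 2 -> legal
(6,1): flips 1 -> legal
(6,2): flips 2 -> legal
(6,3): flips 1 -> legal
B mobility = 8
-- W to move --
(2,1): no bracket -> illegal
(2,2): flips 2 -> legal
(2,5): flips 2 -> legal
(2,6): flips 2 -> legal
(3,1): flips 1 -> legal
(3,6): no bracket -> illegal
(3,7): no bracket -> illegal
(4,1): flips 1 -> legal
(4,7): no bracket -> illegal
(5,1): flips 2 -> legal
(5,5): flips 1 -> legal
(5,6): flips 2 -> legal
(5,7): flips 2 -> legal
(6,3): no bracket -> illegal
(6,7): no bracket -> illegal
(7,3): no bracket -> illegal
(7,4): flips 4 -> legal
(7,5): flips 1 -> legal
(7,6): no bracket -> illegal
(7,7): no bracket -> illegal
W mobility = 11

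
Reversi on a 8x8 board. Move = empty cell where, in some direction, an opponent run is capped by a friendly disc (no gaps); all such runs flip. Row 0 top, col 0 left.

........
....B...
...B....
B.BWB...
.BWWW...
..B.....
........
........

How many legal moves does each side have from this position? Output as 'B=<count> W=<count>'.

-- B to move --
(2,2): no bracket -> illegal
(2,4): no bracket -> illegal
(3,1): no bracket -> illegal
(3,5): no bracket -> illegal
(4,5): flips 3 -> legal
(5,1): no bracket -> illegal
(5,3): flips 2 -> legal
(5,4): flips 2 -> legal
(5,5): no bracket -> illegal
B mobility = 3
-- W to move --
(0,3): no bracket -> illegal
(0,4): no bracket -> illegal
(0,5): no bracket -> illegal
(1,2): no bracket -> illegal
(1,3): flips 1 -> legal
(1,5): no bracket -> illegal
(2,0): no bracket -> illegal
(2,1): flips 1 -> legal
(2,2): flips 1 -> legal
(2,4): flips 1 -> legal
(2,5): flips 1 -> legal
(3,1): flips 1 -> legal
(3,5): flips 1 -> legal
(4,0): flips 1 -> legal
(4,5): no bracket -> illegal
(5,0): no bracket -> illegal
(5,1): no bracket -> illegal
(5,3): no bracket -> illegal
(6,1): flips 1 -> legal
(6,2): flips 1 -> legal
(6,3): no bracket -> illegal
W mobility = 10

Answer: B=3 W=10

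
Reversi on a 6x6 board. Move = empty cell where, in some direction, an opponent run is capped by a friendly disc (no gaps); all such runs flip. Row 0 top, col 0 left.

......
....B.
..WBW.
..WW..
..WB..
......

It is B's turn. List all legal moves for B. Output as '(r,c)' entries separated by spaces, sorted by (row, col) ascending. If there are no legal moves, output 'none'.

(1,1): no bracket -> illegal
(1,2): no bracket -> illegal
(1,3): no bracket -> illegal
(1,5): no bracket -> illegal
(2,1): flips 2 -> legal
(2,5): flips 1 -> legal
(3,1): no bracket -> illegal
(3,4): flips 1 -> legal
(3,5): no bracket -> illegal
(4,1): flips 2 -> legal
(4,4): no bracket -> illegal
(5,1): no bracket -> illegal
(5,2): no bracket -> illegal
(5,3): no bracket -> illegal

Answer: (2,1) (2,5) (3,4) (4,1)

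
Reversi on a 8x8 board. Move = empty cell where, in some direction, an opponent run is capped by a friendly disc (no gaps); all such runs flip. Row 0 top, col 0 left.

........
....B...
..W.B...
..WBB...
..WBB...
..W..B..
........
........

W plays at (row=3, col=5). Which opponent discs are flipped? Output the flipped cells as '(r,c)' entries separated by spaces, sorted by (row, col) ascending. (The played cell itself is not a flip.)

Answer: (3,3) (3,4)

Derivation:
Dir NW: opp run (2,4), next='.' -> no flip
Dir N: first cell '.' (not opp) -> no flip
Dir NE: first cell '.' (not opp) -> no flip
Dir W: opp run (3,4) (3,3) capped by W -> flip
Dir E: first cell '.' (not opp) -> no flip
Dir SW: opp run (4,4), next='.' -> no flip
Dir S: first cell '.' (not opp) -> no flip
Dir SE: first cell '.' (not opp) -> no flip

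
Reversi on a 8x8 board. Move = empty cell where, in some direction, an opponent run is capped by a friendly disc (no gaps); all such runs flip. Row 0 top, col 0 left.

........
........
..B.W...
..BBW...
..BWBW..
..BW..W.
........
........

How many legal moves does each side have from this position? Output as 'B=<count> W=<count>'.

-- B to move --
(1,3): no bracket -> illegal
(1,4): flips 2 -> legal
(1,5): flips 1 -> legal
(2,3): no bracket -> illegal
(2,5): flips 2 -> legal
(3,5): flips 1 -> legal
(3,6): no bracket -> illegal
(4,6): flips 1 -> legal
(4,7): no bracket -> illegal
(5,4): flips 2 -> legal
(5,5): no bracket -> illegal
(5,7): no bracket -> illegal
(6,2): flips 1 -> legal
(6,3): flips 2 -> legal
(6,4): flips 1 -> legal
(6,5): no bracket -> illegal
(6,6): no bracket -> illegal
(6,7): no bracket -> illegal
B mobility = 9
-- W to move --
(1,1): no bracket -> illegal
(1,2): no bracket -> illegal
(1,3): no bracket -> illegal
(2,1): flips 1 -> legal
(2,3): flips 1 -> legal
(3,1): flips 3 -> legal
(3,5): flips 1 -> legal
(4,1): flips 1 -> legal
(5,1): flips 3 -> legal
(5,4): flips 1 -> legal
(5,5): no bracket -> illegal
(6,1): flips 1 -> legal
(6,2): no bracket -> illegal
(6,3): no bracket -> illegal
W mobility = 8

Answer: B=9 W=8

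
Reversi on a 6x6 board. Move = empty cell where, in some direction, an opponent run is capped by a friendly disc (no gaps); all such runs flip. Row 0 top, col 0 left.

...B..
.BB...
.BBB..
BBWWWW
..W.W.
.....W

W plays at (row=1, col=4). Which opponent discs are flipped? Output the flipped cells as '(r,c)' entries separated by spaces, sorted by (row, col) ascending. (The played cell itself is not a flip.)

Dir NW: opp run (0,3), next=edge -> no flip
Dir N: first cell '.' (not opp) -> no flip
Dir NE: first cell '.' (not opp) -> no flip
Dir W: first cell '.' (not opp) -> no flip
Dir E: first cell '.' (not opp) -> no flip
Dir SW: opp run (2,3) capped by W -> flip
Dir S: first cell '.' (not opp) -> no flip
Dir SE: first cell '.' (not opp) -> no flip

Answer: (2,3)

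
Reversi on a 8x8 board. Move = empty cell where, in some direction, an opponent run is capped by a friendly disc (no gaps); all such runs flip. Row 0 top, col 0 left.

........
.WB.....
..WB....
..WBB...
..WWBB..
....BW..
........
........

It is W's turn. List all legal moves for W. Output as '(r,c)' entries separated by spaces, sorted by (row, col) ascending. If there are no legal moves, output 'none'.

Answer: (0,2) (1,3) (1,4) (2,4) (2,5) (3,5) (4,6) (5,3) (6,5)

Derivation:
(0,1): no bracket -> illegal
(0,2): flips 1 -> legal
(0,3): no bracket -> illegal
(1,3): flips 3 -> legal
(1,4): flips 1 -> legal
(2,1): no bracket -> illegal
(2,4): flips 2 -> legal
(2,5): flips 1 -> legal
(3,5): flips 3 -> legal
(3,6): no bracket -> illegal
(4,6): flips 2 -> legal
(5,3): flips 1 -> legal
(5,6): no bracket -> illegal
(6,3): no bracket -> illegal
(6,4): no bracket -> illegal
(6,5): flips 1 -> legal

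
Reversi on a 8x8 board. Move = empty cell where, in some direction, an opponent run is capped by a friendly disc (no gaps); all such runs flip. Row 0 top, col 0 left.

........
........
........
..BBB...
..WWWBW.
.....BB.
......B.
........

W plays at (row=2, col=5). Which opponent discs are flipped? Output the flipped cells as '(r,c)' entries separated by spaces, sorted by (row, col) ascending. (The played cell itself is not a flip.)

Dir NW: first cell '.' (not opp) -> no flip
Dir N: first cell '.' (not opp) -> no flip
Dir NE: first cell '.' (not opp) -> no flip
Dir W: first cell '.' (not opp) -> no flip
Dir E: first cell '.' (not opp) -> no flip
Dir SW: opp run (3,4) capped by W -> flip
Dir S: first cell '.' (not opp) -> no flip
Dir SE: first cell '.' (not opp) -> no flip

Answer: (3,4)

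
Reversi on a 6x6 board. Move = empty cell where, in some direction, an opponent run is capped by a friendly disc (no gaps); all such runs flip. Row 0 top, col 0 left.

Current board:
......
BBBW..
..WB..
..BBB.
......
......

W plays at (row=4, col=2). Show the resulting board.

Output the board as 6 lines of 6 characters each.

Answer: ......
BBBW..
..WB..
..WBB.
..W...
......

Derivation:
Place W at (4,2); scan 8 dirs for brackets.
Dir NW: first cell '.' (not opp) -> no flip
Dir N: opp run (3,2) capped by W -> flip
Dir NE: opp run (3,3), next='.' -> no flip
Dir W: first cell '.' (not opp) -> no flip
Dir E: first cell '.' (not opp) -> no flip
Dir SW: first cell '.' (not opp) -> no flip
Dir S: first cell '.' (not opp) -> no flip
Dir SE: first cell '.' (not opp) -> no flip
All flips: (3,2)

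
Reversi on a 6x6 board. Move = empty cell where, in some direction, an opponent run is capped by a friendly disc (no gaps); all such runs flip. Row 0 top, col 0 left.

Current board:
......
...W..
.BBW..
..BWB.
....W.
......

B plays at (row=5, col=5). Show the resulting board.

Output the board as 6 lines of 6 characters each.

Answer: ......
...W..
.BBW..
..BBB.
....B.
.....B

Derivation:
Place B at (5,5); scan 8 dirs for brackets.
Dir NW: opp run (4,4) (3,3) capped by B -> flip
Dir N: first cell '.' (not opp) -> no flip
Dir NE: edge -> no flip
Dir W: first cell '.' (not opp) -> no flip
Dir E: edge -> no flip
Dir SW: edge -> no flip
Dir S: edge -> no flip
Dir SE: edge -> no flip
All flips: (3,3) (4,4)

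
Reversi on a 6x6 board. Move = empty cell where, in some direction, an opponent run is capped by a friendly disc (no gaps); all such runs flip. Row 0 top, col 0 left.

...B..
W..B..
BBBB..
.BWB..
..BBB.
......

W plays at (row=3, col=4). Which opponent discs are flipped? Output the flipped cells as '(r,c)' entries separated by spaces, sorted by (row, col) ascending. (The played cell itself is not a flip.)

Answer: (3,3)

Derivation:
Dir NW: opp run (2,3), next='.' -> no flip
Dir N: first cell '.' (not opp) -> no flip
Dir NE: first cell '.' (not opp) -> no flip
Dir W: opp run (3,3) capped by W -> flip
Dir E: first cell '.' (not opp) -> no flip
Dir SW: opp run (4,3), next='.' -> no flip
Dir S: opp run (4,4), next='.' -> no flip
Dir SE: first cell '.' (not opp) -> no flip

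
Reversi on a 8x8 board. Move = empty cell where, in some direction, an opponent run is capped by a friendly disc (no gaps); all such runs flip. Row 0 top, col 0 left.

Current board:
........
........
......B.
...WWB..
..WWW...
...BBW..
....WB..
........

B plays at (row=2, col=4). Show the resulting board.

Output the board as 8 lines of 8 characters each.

Answer: ........
........
....B.B.
...WBB..
..WWB...
...BBW..
....WB..
........

Derivation:
Place B at (2,4); scan 8 dirs for brackets.
Dir NW: first cell '.' (not opp) -> no flip
Dir N: first cell '.' (not opp) -> no flip
Dir NE: first cell '.' (not opp) -> no flip
Dir W: first cell '.' (not opp) -> no flip
Dir E: first cell '.' (not opp) -> no flip
Dir SW: opp run (3,3) (4,2), next='.' -> no flip
Dir S: opp run (3,4) (4,4) capped by B -> flip
Dir SE: first cell 'B' (not opp) -> no flip
All flips: (3,4) (4,4)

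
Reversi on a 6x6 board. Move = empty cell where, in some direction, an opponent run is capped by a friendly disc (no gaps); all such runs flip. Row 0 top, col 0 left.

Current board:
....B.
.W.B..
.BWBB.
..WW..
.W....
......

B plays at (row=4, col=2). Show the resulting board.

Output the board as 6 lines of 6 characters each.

Answer: ....B.
.W.B..
.BWBB.
..WB..
.WB...
......

Derivation:
Place B at (4,2); scan 8 dirs for brackets.
Dir NW: first cell '.' (not opp) -> no flip
Dir N: opp run (3,2) (2,2), next='.' -> no flip
Dir NE: opp run (3,3) capped by B -> flip
Dir W: opp run (4,1), next='.' -> no flip
Dir E: first cell '.' (not opp) -> no flip
Dir SW: first cell '.' (not opp) -> no flip
Dir S: first cell '.' (not opp) -> no flip
Dir SE: first cell '.' (not opp) -> no flip
All flips: (3,3)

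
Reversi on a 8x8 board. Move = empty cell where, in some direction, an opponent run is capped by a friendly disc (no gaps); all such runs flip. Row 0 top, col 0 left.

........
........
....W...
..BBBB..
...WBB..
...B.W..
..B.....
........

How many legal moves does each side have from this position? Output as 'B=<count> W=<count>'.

-- B to move --
(1,3): flips 1 -> legal
(1,4): flips 1 -> legal
(1,5): flips 1 -> legal
(2,3): no bracket -> illegal
(2,5): no bracket -> illegal
(4,2): flips 1 -> legal
(4,6): no bracket -> illegal
(5,2): flips 1 -> legal
(5,4): flips 1 -> legal
(5,6): no bracket -> illegal
(6,4): no bracket -> illegal
(6,5): flips 1 -> legal
(6,6): flips 1 -> legal
B mobility = 8
-- W to move --
(2,1): flips 1 -> legal
(2,2): flips 2 -> legal
(2,3): flips 1 -> legal
(2,5): flips 3 -> legal
(2,6): no bracket -> illegal
(3,1): no bracket -> illegal
(3,6): no bracket -> illegal
(4,1): no bracket -> illegal
(4,2): flips 1 -> legal
(4,6): flips 3 -> legal
(5,1): no bracket -> illegal
(5,2): no bracket -> illegal
(5,4): flips 2 -> legal
(5,6): no bracket -> illegal
(6,1): no bracket -> illegal
(6,3): flips 1 -> legal
(6,4): no bracket -> illegal
(7,1): no bracket -> illegal
(7,2): no bracket -> illegal
(7,3): no bracket -> illegal
W mobility = 8

Answer: B=8 W=8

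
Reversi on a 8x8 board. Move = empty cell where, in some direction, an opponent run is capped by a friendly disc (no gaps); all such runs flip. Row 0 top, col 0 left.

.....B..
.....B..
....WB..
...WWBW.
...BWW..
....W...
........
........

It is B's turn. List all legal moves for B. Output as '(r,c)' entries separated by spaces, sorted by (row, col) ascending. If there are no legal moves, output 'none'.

Answer: (1,3) (2,3) (3,2) (3,7) (4,2) (4,6) (4,7) (5,3) (5,5) (6,5)

Derivation:
(1,3): flips 1 -> legal
(1,4): no bracket -> illegal
(2,2): no bracket -> illegal
(2,3): flips 2 -> legal
(2,6): no bracket -> illegal
(2,7): no bracket -> illegal
(3,2): flips 2 -> legal
(3,7): flips 1 -> legal
(4,2): flips 2 -> legal
(4,6): flips 2 -> legal
(4,7): flips 1 -> legal
(5,3): flips 1 -> legal
(5,5): flips 1 -> legal
(5,6): no bracket -> illegal
(6,3): no bracket -> illegal
(6,4): no bracket -> illegal
(6,5): flips 1 -> legal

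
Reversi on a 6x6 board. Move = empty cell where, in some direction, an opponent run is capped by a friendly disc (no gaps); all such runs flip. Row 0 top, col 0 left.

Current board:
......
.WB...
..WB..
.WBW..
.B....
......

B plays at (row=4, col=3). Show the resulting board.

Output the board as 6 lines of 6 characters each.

Place B at (4,3); scan 8 dirs for brackets.
Dir NW: first cell 'B' (not opp) -> no flip
Dir N: opp run (3,3) capped by B -> flip
Dir NE: first cell '.' (not opp) -> no flip
Dir W: first cell '.' (not opp) -> no flip
Dir E: first cell '.' (not opp) -> no flip
Dir SW: first cell '.' (not opp) -> no flip
Dir S: first cell '.' (not opp) -> no flip
Dir SE: first cell '.' (not opp) -> no flip
All flips: (3,3)

Answer: ......
.WB...
..WB..
.WBB..
.B.B..
......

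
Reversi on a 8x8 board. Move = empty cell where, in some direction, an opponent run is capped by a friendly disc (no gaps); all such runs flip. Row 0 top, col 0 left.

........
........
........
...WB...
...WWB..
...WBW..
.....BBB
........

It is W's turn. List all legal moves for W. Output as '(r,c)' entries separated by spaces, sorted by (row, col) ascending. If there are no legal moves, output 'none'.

(2,3): no bracket -> illegal
(2,4): flips 1 -> legal
(2,5): flips 1 -> legal
(3,5): flips 2 -> legal
(3,6): no bracket -> illegal
(4,6): flips 1 -> legal
(5,6): no bracket -> illegal
(5,7): no bracket -> illegal
(6,3): no bracket -> illegal
(6,4): flips 1 -> legal
(7,4): no bracket -> illegal
(7,5): flips 1 -> legal
(7,6): flips 2 -> legal
(7,7): flips 1 -> legal

Answer: (2,4) (2,5) (3,5) (4,6) (6,4) (7,5) (7,6) (7,7)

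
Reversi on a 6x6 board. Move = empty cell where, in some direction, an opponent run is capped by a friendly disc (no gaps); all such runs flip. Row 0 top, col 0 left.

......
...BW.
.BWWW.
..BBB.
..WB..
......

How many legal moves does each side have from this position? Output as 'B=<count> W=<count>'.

Answer: B=11 W=9

Derivation:
-- B to move --
(0,3): no bracket -> illegal
(0,4): flips 2 -> legal
(0,5): flips 2 -> legal
(1,1): flips 1 -> legal
(1,2): flips 2 -> legal
(1,5): flips 2 -> legal
(2,5): flips 3 -> legal
(3,1): flips 1 -> legal
(3,5): flips 1 -> legal
(4,1): flips 1 -> legal
(5,1): flips 1 -> legal
(5,2): flips 1 -> legal
(5,3): no bracket -> illegal
B mobility = 11
-- W to move --
(0,2): flips 1 -> legal
(0,3): flips 1 -> legal
(0,4): flips 1 -> legal
(1,0): no bracket -> illegal
(1,1): no bracket -> illegal
(1,2): flips 1 -> legal
(2,0): flips 1 -> legal
(2,5): no bracket -> illegal
(3,0): no bracket -> illegal
(3,1): no bracket -> illegal
(3,5): no bracket -> illegal
(4,1): flips 1 -> legal
(4,4): flips 3 -> legal
(4,5): flips 1 -> legal
(5,2): no bracket -> illegal
(5,3): flips 2 -> legal
(5,4): no bracket -> illegal
W mobility = 9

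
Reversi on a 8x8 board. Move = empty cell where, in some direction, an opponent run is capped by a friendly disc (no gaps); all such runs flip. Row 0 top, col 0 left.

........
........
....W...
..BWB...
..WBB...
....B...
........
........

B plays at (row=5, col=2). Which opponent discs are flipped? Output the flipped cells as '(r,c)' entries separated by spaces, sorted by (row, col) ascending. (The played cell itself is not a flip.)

Dir NW: first cell '.' (not opp) -> no flip
Dir N: opp run (4,2) capped by B -> flip
Dir NE: first cell 'B' (not opp) -> no flip
Dir W: first cell '.' (not opp) -> no flip
Dir E: first cell '.' (not opp) -> no flip
Dir SW: first cell '.' (not opp) -> no flip
Dir S: first cell '.' (not opp) -> no flip
Dir SE: first cell '.' (not opp) -> no flip

Answer: (4,2)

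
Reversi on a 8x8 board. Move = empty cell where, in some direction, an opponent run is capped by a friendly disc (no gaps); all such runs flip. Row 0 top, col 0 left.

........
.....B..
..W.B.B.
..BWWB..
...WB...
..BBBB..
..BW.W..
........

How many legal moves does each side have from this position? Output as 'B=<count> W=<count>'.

-- B to move --
(1,1): flips 2 -> legal
(1,2): flips 1 -> legal
(1,3): no bracket -> illegal
(2,1): no bracket -> illegal
(2,3): flips 2 -> legal
(2,5): flips 2 -> legal
(3,1): no bracket -> illegal
(4,2): flips 2 -> legal
(4,5): no bracket -> illegal
(5,6): no bracket -> illegal
(6,4): flips 1 -> legal
(6,6): no bracket -> illegal
(7,2): flips 1 -> legal
(7,3): flips 1 -> legal
(7,4): flips 1 -> legal
(7,5): flips 1 -> legal
(7,6): flips 1 -> legal
B mobility = 11
-- W to move --
(0,4): no bracket -> illegal
(0,5): no bracket -> illegal
(0,6): flips 2 -> legal
(1,3): no bracket -> illegal
(1,4): flips 1 -> legal
(1,6): no bracket -> illegal
(1,7): no bracket -> illegal
(2,1): flips 1 -> legal
(2,3): no bracket -> illegal
(2,5): no bracket -> illegal
(2,7): no bracket -> illegal
(3,1): flips 1 -> legal
(3,6): flips 1 -> legal
(3,7): no bracket -> illegal
(4,1): flips 1 -> legal
(4,2): flips 1 -> legal
(4,5): flips 3 -> legal
(4,6): no bracket -> illegal
(5,1): no bracket -> illegal
(5,6): no bracket -> illegal
(6,1): flips 2 -> legal
(6,4): flips 2 -> legal
(6,6): flips 2 -> legal
(7,1): no bracket -> illegal
(7,2): no bracket -> illegal
(7,3): no bracket -> illegal
W mobility = 11

Answer: B=11 W=11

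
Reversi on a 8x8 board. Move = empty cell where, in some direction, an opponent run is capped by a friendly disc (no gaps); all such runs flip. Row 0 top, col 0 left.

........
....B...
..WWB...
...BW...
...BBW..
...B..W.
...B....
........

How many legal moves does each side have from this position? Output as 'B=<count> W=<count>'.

Answer: B=7 W=9

Derivation:
-- B to move --
(1,1): flips 1 -> legal
(1,2): no bracket -> illegal
(1,3): flips 1 -> legal
(2,1): flips 2 -> legal
(2,5): flips 1 -> legal
(3,1): no bracket -> illegal
(3,2): flips 1 -> legal
(3,5): flips 1 -> legal
(3,6): no bracket -> illegal
(4,6): flips 1 -> legal
(4,7): no bracket -> illegal
(5,4): no bracket -> illegal
(5,5): no bracket -> illegal
(5,7): no bracket -> illegal
(6,5): no bracket -> illegal
(6,6): no bracket -> illegal
(6,7): no bracket -> illegal
B mobility = 7
-- W to move --
(0,3): no bracket -> illegal
(0,4): flips 2 -> legal
(0,5): flips 1 -> legal
(1,3): no bracket -> illegal
(1,5): no bracket -> illegal
(2,5): flips 1 -> legal
(3,2): flips 1 -> legal
(3,5): no bracket -> illegal
(4,2): flips 2 -> legal
(5,2): flips 1 -> legal
(5,4): flips 1 -> legal
(5,5): flips 2 -> legal
(6,2): no bracket -> illegal
(6,4): no bracket -> illegal
(7,2): no bracket -> illegal
(7,3): flips 4 -> legal
(7,4): no bracket -> illegal
W mobility = 9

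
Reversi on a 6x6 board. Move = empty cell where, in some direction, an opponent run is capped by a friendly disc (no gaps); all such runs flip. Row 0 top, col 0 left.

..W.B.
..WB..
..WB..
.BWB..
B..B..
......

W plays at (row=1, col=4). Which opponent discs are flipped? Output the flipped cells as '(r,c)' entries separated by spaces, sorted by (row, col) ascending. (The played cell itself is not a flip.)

Answer: (1,3) (2,3)

Derivation:
Dir NW: first cell '.' (not opp) -> no flip
Dir N: opp run (0,4), next=edge -> no flip
Dir NE: first cell '.' (not opp) -> no flip
Dir W: opp run (1,3) capped by W -> flip
Dir E: first cell '.' (not opp) -> no flip
Dir SW: opp run (2,3) capped by W -> flip
Dir S: first cell '.' (not opp) -> no flip
Dir SE: first cell '.' (not opp) -> no flip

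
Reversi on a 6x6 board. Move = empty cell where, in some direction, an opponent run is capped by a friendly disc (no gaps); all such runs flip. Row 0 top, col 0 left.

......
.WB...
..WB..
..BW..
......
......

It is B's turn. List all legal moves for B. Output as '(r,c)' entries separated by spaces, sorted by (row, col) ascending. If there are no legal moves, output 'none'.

(0,0): no bracket -> illegal
(0,1): no bracket -> illegal
(0,2): no bracket -> illegal
(1,0): flips 1 -> legal
(1,3): no bracket -> illegal
(2,0): no bracket -> illegal
(2,1): flips 1 -> legal
(2,4): no bracket -> illegal
(3,1): no bracket -> illegal
(3,4): flips 1 -> legal
(4,2): no bracket -> illegal
(4,3): flips 1 -> legal
(4,4): no bracket -> illegal

Answer: (1,0) (2,1) (3,4) (4,3)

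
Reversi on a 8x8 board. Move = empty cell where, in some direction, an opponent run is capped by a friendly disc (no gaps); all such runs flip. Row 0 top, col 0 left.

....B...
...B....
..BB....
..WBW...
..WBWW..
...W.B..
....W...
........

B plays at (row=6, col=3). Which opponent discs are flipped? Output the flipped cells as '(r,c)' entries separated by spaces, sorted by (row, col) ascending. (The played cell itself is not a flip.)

Dir NW: first cell '.' (not opp) -> no flip
Dir N: opp run (5,3) capped by B -> flip
Dir NE: first cell '.' (not opp) -> no flip
Dir W: first cell '.' (not opp) -> no flip
Dir E: opp run (6,4), next='.' -> no flip
Dir SW: first cell '.' (not opp) -> no flip
Dir S: first cell '.' (not opp) -> no flip
Dir SE: first cell '.' (not opp) -> no flip

Answer: (5,3)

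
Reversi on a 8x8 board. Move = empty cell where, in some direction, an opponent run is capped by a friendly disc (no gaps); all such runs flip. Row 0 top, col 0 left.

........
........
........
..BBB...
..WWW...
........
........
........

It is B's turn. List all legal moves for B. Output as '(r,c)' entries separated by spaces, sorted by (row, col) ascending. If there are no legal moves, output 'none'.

(3,1): no bracket -> illegal
(3,5): no bracket -> illegal
(4,1): no bracket -> illegal
(4,5): no bracket -> illegal
(5,1): flips 1 -> legal
(5,2): flips 2 -> legal
(5,3): flips 1 -> legal
(5,4): flips 2 -> legal
(5,5): flips 1 -> legal

Answer: (5,1) (5,2) (5,3) (5,4) (5,5)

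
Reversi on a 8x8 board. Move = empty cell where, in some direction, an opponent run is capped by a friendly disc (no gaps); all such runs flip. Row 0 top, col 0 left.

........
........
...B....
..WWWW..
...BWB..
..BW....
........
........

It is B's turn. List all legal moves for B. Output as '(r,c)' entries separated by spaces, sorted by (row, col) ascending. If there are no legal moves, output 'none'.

(2,1): flips 1 -> legal
(2,2): no bracket -> illegal
(2,4): no bracket -> illegal
(2,5): flips 2 -> legal
(2,6): no bracket -> illegal
(3,1): no bracket -> illegal
(3,6): no bracket -> illegal
(4,1): flips 1 -> legal
(4,2): no bracket -> illegal
(4,6): no bracket -> illegal
(5,4): flips 1 -> legal
(5,5): no bracket -> illegal
(6,2): no bracket -> illegal
(6,3): flips 1 -> legal
(6,4): no bracket -> illegal

Answer: (2,1) (2,5) (4,1) (5,4) (6,3)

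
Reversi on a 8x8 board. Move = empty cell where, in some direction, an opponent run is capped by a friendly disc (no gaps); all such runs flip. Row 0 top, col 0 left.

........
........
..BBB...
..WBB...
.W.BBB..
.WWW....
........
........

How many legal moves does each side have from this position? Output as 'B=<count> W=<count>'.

-- B to move --
(2,1): flips 1 -> legal
(3,0): no bracket -> illegal
(3,1): flips 1 -> legal
(4,0): no bracket -> illegal
(4,2): flips 1 -> legal
(5,0): flips 2 -> legal
(5,4): no bracket -> illegal
(6,0): no bracket -> illegal
(6,1): flips 1 -> legal
(6,2): flips 1 -> legal
(6,3): flips 1 -> legal
(6,4): no bracket -> illegal
B mobility = 7
-- W to move --
(1,1): no bracket -> illegal
(1,2): flips 1 -> legal
(1,3): flips 3 -> legal
(1,4): flips 1 -> legal
(1,5): no bracket -> illegal
(2,1): no bracket -> illegal
(2,5): flips 2 -> legal
(3,1): no bracket -> illegal
(3,5): flips 3 -> legal
(3,6): no bracket -> illegal
(4,2): no bracket -> illegal
(4,6): no bracket -> illegal
(5,4): flips 1 -> legal
(5,5): no bracket -> illegal
(5,6): no bracket -> illegal
W mobility = 6

Answer: B=7 W=6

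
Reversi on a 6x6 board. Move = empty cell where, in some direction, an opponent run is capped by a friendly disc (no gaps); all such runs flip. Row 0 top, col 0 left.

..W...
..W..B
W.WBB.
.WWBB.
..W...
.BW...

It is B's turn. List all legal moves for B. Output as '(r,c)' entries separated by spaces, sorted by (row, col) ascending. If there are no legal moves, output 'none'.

Answer: (0,1) (1,1) (2,1) (3,0) (4,1) (5,3)

Derivation:
(0,1): flips 1 -> legal
(0,3): no bracket -> illegal
(1,0): no bracket -> illegal
(1,1): flips 1 -> legal
(1,3): no bracket -> illegal
(2,1): flips 1 -> legal
(3,0): flips 2 -> legal
(4,0): no bracket -> illegal
(4,1): flips 1 -> legal
(4,3): no bracket -> illegal
(5,3): flips 1 -> legal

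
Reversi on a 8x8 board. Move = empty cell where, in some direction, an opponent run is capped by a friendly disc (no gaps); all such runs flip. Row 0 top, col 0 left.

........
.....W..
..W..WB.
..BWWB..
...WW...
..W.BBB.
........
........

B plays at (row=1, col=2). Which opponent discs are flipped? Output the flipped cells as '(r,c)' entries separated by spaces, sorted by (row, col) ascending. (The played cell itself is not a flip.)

Dir NW: first cell '.' (not opp) -> no flip
Dir N: first cell '.' (not opp) -> no flip
Dir NE: first cell '.' (not opp) -> no flip
Dir W: first cell '.' (not opp) -> no flip
Dir E: first cell '.' (not opp) -> no flip
Dir SW: first cell '.' (not opp) -> no flip
Dir S: opp run (2,2) capped by B -> flip
Dir SE: first cell '.' (not opp) -> no flip

Answer: (2,2)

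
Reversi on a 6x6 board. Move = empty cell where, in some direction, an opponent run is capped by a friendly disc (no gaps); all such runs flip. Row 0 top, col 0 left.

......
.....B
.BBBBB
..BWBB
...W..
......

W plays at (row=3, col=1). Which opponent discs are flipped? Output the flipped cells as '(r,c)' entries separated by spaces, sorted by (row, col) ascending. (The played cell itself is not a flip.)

Answer: (3,2)

Derivation:
Dir NW: first cell '.' (not opp) -> no flip
Dir N: opp run (2,1), next='.' -> no flip
Dir NE: opp run (2,2), next='.' -> no flip
Dir W: first cell '.' (not opp) -> no flip
Dir E: opp run (3,2) capped by W -> flip
Dir SW: first cell '.' (not opp) -> no flip
Dir S: first cell '.' (not opp) -> no flip
Dir SE: first cell '.' (not opp) -> no flip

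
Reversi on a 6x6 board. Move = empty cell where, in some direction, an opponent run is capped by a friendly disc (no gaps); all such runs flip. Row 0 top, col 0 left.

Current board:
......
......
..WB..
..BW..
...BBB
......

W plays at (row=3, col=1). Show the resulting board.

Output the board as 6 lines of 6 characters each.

Answer: ......
......
..WB..
.WWW..
...BBB
......

Derivation:
Place W at (3,1); scan 8 dirs for brackets.
Dir NW: first cell '.' (not opp) -> no flip
Dir N: first cell '.' (not opp) -> no flip
Dir NE: first cell 'W' (not opp) -> no flip
Dir W: first cell '.' (not opp) -> no flip
Dir E: opp run (3,2) capped by W -> flip
Dir SW: first cell '.' (not opp) -> no flip
Dir S: first cell '.' (not opp) -> no flip
Dir SE: first cell '.' (not opp) -> no flip
All flips: (3,2)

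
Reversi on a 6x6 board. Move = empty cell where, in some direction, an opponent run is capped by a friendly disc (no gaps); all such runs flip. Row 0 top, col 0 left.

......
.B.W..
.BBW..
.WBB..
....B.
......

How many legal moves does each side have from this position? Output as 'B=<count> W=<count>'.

-- B to move --
(0,2): no bracket -> illegal
(0,3): flips 2 -> legal
(0,4): flips 1 -> legal
(1,2): no bracket -> illegal
(1,4): flips 1 -> legal
(2,0): no bracket -> illegal
(2,4): flips 1 -> legal
(3,0): flips 1 -> legal
(3,4): no bracket -> illegal
(4,0): flips 1 -> legal
(4,1): flips 1 -> legal
(4,2): no bracket -> illegal
B mobility = 7
-- W to move --
(0,0): no bracket -> illegal
(0,1): flips 2 -> legal
(0,2): no bracket -> illegal
(1,0): no bracket -> illegal
(1,2): no bracket -> illegal
(2,0): flips 2 -> legal
(2,4): no bracket -> illegal
(3,0): no bracket -> illegal
(3,4): flips 2 -> legal
(3,5): no bracket -> illegal
(4,1): flips 1 -> legal
(4,2): no bracket -> illegal
(4,3): flips 1 -> legal
(4,5): no bracket -> illegal
(5,3): no bracket -> illegal
(5,4): no bracket -> illegal
(5,5): no bracket -> illegal
W mobility = 5

Answer: B=7 W=5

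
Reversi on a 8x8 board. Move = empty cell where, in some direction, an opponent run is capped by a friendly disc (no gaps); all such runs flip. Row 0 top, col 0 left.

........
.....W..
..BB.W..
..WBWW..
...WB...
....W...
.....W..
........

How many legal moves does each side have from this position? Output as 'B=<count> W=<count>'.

Answer: B=9 W=5

Derivation:
-- B to move --
(0,4): no bracket -> illegal
(0,5): no bracket -> illegal
(0,6): no bracket -> illegal
(1,4): no bracket -> illegal
(1,6): no bracket -> illegal
(2,1): no bracket -> illegal
(2,4): flips 1 -> legal
(2,6): flips 1 -> legal
(3,1): flips 1 -> legal
(3,6): flips 2 -> legal
(4,1): flips 1 -> legal
(4,2): flips 2 -> legal
(4,5): flips 1 -> legal
(4,6): no bracket -> illegal
(5,2): no bracket -> illegal
(5,3): flips 1 -> legal
(5,5): no bracket -> illegal
(5,6): no bracket -> illegal
(6,3): no bracket -> illegal
(6,4): flips 1 -> legal
(6,6): no bracket -> illegal
(7,4): no bracket -> illegal
(7,5): no bracket -> illegal
(7,6): no bracket -> illegal
B mobility = 9
-- W to move --
(1,1): no bracket -> illegal
(1,2): flips 2 -> legal
(1,3): flips 2 -> legal
(1,4): flips 1 -> legal
(2,1): no bracket -> illegal
(2,4): no bracket -> illegal
(3,1): no bracket -> illegal
(4,2): no bracket -> illegal
(4,5): flips 1 -> legal
(5,3): flips 1 -> legal
(5,5): no bracket -> illegal
W mobility = 5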